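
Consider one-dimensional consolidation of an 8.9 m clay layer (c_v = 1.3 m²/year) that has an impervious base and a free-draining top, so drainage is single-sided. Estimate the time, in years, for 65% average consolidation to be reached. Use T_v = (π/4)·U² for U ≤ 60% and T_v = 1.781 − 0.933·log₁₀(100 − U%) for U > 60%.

Drainage path length: H_d = H = 8.9 m (single drainage).
U > 60%: T_v = 1.781 − 0.933·log₁₀(100 − 65) = 0.34038.
t = T_v·H_d²/c_v = 0.34038×8.9²/1.3 = 20.74 years.

t ≈ 20.7 years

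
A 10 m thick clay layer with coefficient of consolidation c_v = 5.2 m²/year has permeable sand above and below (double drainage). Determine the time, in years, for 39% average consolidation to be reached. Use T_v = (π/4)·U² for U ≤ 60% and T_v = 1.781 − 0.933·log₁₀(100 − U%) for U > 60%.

Drainage path length: H_d = H/2 = 5 m (double drainage).
U ≤ 60%: T_v = (π/4)·U² = (π/4)×0.39² = 0.11946.
t = T_v·H_d²/c_v = 0.11946×5²/5.2 = 0.5743 years.

t ≈ 0.574 years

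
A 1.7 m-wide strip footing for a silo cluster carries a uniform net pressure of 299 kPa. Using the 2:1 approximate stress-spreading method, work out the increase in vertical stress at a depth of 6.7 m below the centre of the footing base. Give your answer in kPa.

By the 2:1 method the load spreads at 1 horizontal : 2 vertical, so at depth z the loaded area has grown by z in each plan dimension:
Δσ = qB/(B+z) = 299×1.7/(1.7+6.7) = 60.512 kPa

Δσ_z ≈ 60.5 kPa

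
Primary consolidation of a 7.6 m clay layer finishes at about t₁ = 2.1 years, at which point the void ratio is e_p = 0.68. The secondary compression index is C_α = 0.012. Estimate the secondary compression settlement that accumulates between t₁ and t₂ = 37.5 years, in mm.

S_s ≈ 68 mm

Secondary compression: S_s = C_α·H/(1+e_p)·log₁₀(t₂/t₁)
S_s = 0.012×7.6/(1+0.68)×log₁₀(37.5/2.1)
    = 0.05429 × 1.252 = 0.06796 m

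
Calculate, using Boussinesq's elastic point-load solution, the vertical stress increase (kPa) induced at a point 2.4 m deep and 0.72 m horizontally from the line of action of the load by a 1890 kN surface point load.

Boussinesq vertical stress below a point load on an elastic half-space:
Δσ_z = 3P/(2πz²) · [1 + (r/z)²]^(−5/2)
r/z = 0.72/2.4 = 0.3; [1+(r/z)²]^(−5/2) = 0.80618.
Δσ_z = 3×1890/(2π×2.4²) × 0.80618 = 156.67 × 0.80618 = 126.3 kPa

Δσ_z ≈ 126 kPa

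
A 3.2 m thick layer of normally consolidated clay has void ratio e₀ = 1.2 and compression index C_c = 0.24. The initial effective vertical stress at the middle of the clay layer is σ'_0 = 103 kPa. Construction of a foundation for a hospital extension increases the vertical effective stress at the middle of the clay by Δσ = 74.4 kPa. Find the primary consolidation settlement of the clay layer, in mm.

Final effective stress: σ'_f = σ'_0 + Δσ = 103 + 74.4 = 177.4 kPa.
Normally consolidated clay, so the full stress increment lies on the virgin compression line:
S_c = C_c·H/(1+e₀)·log₁₀(σ'_f/σ'_0) = 0.24×3.2/(1+1.2)×log₁₀(177.4/103)
    = 0.34909 × 0.23612 = 0.08243 m

S_c ≈ 82.4 mm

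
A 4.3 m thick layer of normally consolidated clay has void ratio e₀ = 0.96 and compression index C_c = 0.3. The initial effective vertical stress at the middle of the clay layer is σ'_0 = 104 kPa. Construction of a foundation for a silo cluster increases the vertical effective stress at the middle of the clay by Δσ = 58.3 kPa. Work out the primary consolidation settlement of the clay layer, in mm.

S_c ≈ 127 mm

Final effective stress: σ'_f = σ'_0 + Δσ = 104 + 58.3 = 162.3 kPa.
Normally consolidated clay, so the full stress increment lies on the virgin compression line:
S_c = C_c·H/(1+e₀)·log₁₀(σ'_f/σ'_0) = 0.3×4.3/(1+0.96)×log₁₀(162.3/104)
    = 0.65816 × 0.19329 = 0.1272 m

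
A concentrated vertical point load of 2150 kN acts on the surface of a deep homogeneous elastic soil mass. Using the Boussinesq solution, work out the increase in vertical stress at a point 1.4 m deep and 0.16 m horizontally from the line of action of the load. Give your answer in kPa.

Boussinesq vertical stress below a point load on an elastic half-space:
Δσ_z = 3P/(2πz²) · [1 + (r/z)²]^(−5/2)
r/z = 0.16/1.4 = 0.11429; [1+(r/z)²]^(−5/2) = 0.96808.
Δσ_z = 3×2150/(2π×1.4²) × 0.96808 = 523.75 × 0.96808 = 507 kPa

Δσ_z ≈ 507 kPa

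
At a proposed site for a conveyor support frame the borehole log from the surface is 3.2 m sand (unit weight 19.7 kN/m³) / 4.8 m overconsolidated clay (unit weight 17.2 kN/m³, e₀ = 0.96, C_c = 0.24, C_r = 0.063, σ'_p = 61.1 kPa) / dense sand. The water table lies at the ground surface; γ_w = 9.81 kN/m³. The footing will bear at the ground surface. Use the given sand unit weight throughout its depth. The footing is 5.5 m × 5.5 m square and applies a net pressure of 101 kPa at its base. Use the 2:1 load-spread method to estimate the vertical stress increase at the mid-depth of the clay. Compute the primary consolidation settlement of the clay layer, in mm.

Mid-depth of clay below the ground surface: z = 3.2 + 4.8/2 = 5.6 m.
Total vertical stress at mid-clay: σ_v = 19.7×3.2 + 17.2×2.4 = 104.32 kPa.
Pore pressure: u = 9.81×(5.6 − 0) = 54.936 kPa.
Initial effective stress: σ'_0 = σ_v − u = 104.32 − 54.936 = 49.384 kPa.
Stress increase at mid-clay by the 2:1 spreading method:
Δσ = qBL/((B+z)(L+z)) = 101×5.5×5.5/((5.5+5.6)(5.5+5.6)) = 24.797 kPa
Final effective stress: σ'_f = 49.384 + 24.797 = 74.181 kPa.
σ'_f = 74.181 > σ'_p = 61.1 kPa, so the stress path crosses the preconsolidation pressure — recompression up to σ'_p, then virgin compression beyond:
S_c = H/(1+e₀)·[C_r·log₁₀(σ'_p/σ'_0) + C_c·log₁₀(σ'_f/σ'_p)]
    = 4.8/1.96 × [0.063×log₁₀(61.1/49.384) + 0.24×log₁₀(74.181/61.1)]
    = 2.449 × [0.0058247 + 0.02022] = 0.06378 m

S_c ≈ 63.8 mm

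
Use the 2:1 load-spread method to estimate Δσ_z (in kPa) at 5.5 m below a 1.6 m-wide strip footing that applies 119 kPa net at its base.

Δσ_z ≈ 26.8 kPa

By the 2:1 method the load spreads at 1 horizontal : 2 vertical, so at depth z the loaded area has grown by z in each plan dimension:
Δσ = qB/(B+z) = 119×1.6/(1.6+5.5) = 26.817 kPa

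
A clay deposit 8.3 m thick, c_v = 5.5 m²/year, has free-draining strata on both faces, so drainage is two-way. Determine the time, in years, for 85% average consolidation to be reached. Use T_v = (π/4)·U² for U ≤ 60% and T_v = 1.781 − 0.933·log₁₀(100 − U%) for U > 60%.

Drainage path length: H_d = H/2 = 4.15 m (double drainage).
U > 60%: T_v = 1.781 − 0.933·log₁₀(100 − 85) = 0.68371.
t = T_v·H_d²/c_v = 0.68371×4.15²/5.5 = 2.141 years.

t ≈ 2.14 years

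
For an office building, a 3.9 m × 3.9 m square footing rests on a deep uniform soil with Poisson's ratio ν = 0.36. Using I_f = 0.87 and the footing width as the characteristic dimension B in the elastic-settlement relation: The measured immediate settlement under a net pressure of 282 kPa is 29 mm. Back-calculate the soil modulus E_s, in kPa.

E_s ≈ 28700 kPa

S_e = q·B·(1−ν²)/E_s · I_f  ⇒  E_s = q·B·(1−ν²)·I_f / S_e.
E_s = 282 × 3.9 × 0.8704 × 0.87 / 0.029 = 28720 kPa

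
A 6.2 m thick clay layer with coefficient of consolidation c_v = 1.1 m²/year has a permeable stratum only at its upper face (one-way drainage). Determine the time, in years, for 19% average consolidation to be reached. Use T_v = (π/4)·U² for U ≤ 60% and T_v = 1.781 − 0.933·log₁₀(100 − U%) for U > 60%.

t ≈ 0.991 years

Drainage path length: H_d = H = 6.2 m (single drainage).
U ≤ 60%: T_v = (π/4)·U² = (π/4)×0.19² = 0.028353.
t = T_v·H_d²/c_v = 0.028353×6.2²/1.1 = 0.9908 years.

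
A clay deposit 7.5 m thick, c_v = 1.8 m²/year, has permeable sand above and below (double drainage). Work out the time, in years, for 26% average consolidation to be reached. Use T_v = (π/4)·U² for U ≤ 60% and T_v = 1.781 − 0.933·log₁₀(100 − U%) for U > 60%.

Drainage path length: H_d = H/2 = 3.75 m (double drainage).
U ≤ 60%: T_v = (π/4)·U² = (π/4)×0.26² = 0.053093.
t = T_v·H_d²/c_v = 0.053093×3.75²/1.8 = 0.4148 years.

t ≈ 0.415 years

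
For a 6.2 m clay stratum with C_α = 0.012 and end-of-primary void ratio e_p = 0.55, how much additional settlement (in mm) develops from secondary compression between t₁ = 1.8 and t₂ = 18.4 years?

S_s ≈ 48.5 mm

Secondary compression: S_s = C_α·H/(1+e_p)·log₁₀(t₂/t₁)
S_s = 0.012×6.2/(1+0.55)×log₁₀(18.4/1.8)
    = 0.048 × 1.01 = 0.04846 m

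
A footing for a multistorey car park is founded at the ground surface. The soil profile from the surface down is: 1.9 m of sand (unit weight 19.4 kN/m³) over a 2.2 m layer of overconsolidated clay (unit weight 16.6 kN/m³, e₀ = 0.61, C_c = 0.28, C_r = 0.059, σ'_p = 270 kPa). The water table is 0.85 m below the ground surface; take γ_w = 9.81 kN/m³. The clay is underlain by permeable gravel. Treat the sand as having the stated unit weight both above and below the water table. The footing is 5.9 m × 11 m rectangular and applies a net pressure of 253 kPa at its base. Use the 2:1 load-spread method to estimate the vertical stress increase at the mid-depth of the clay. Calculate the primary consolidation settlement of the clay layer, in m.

S_c ≈ 0.0554 m

Mid-depth of clay below the ground surface: z = 1.9 + 2.2/2 = 3 m.
Total vertical stress at mid-clay: σ_v = 19.4×1.9 + 16.6×1.1 = 55.12 kPa.
Pore pressure: u = 9.81×(3 − 0.85) = 21.091 kPa.
Initial effective stress: σ'_0 = σ_v − u = 55.12 − 21.091 = 34.029 kPa.
Stress increase at mid-clay by the 2:1 spreading method:
Δσ = qBL/((B+z)(L+z)) = 253×5.9×11/((5.9+3)(11+3)) = 131.78 kPa
Final effective stress: σ'_f = 34.029 + 131.78 = 165.81 kPa.
σ'_f = 165.81 ≤ σ'_p = 270 kPa, so the clay remains overconsolidated and only the recompression index applies:
S_c = C_r·H/(1+e₀)·log₁₀(σ'_f/σ'_0) = 0.059×2.2/1.61×log₁₀(165.81/34.029)
    = 0.080624 × 0.68776 = 0.05545 m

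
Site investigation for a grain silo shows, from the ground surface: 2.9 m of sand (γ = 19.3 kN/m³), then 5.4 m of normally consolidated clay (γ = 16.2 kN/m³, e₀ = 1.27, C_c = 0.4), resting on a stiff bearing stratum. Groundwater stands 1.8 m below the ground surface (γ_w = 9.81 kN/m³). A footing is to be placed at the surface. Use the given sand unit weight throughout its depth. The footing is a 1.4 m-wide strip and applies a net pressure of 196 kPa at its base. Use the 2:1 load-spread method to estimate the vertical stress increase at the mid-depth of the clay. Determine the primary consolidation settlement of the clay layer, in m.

Mid-depth of clay below the ground surface: z = 2.9 + 5.4/2 = 5.6 m.
Total vertical stress at mid-clay: σ_v = 19.3×2.9 + 16.2×2.7 = 99.71 kPa.
Pore pressure: u = 9.81×(5.6 − 1.8) = 37.278 kPa.
Initial effective stress: σ'_0 = σ_v − u = 99.71 − 37.278 = 62.432 kPa.
Stress increase at mid-clay by the 2:1 spreading method:
Δσ = qB/(B+z) = 196×1.4/(1.4+5.6) = 39.2 kPa
Final effective stress: σ'_f = σ'_0 + Δσ = 62.432 + 39.2 = 101.63 kPa.
Normally consolidated clay, so the full stress increment lies on the virgin compression line:
S_c = C_c·H/(1+e₀)·log₁₀(σ'_f/σ'_0) = 0.4×5.4/(1+1.27)×log₁₀(101.63/62.432)
    = 0.95154 × 0.21161 = 0.2014 m

S_c ≈ 0.201 m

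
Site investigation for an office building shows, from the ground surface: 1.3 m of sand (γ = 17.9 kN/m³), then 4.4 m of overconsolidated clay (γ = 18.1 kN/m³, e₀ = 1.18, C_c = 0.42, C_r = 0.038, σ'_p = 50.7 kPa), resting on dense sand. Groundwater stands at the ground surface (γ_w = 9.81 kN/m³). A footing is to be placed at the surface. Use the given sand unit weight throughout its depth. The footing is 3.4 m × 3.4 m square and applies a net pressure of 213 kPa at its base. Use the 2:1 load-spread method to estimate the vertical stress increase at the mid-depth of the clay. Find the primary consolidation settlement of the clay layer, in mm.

S_c ≈ 189 mm

Mid-depth of clay below the ground surface: z = 1.3 + 4.4/2 = 3.5 m.
Total vertical stress at mid-clay: σ_v = 17.9×1.3 + 18.1×2.2 = 63.09 kPa.
Pore pressure: u = 9.81×(3.5 − 0) = 34.335 kPa.
Initial effective stress: σ'_0 = σ_v − u = 63.09 − 34.335 = 28.755 kPa.
Stress increase at mid-clay by the 2:1 spreading method:
Δσ = qBL/((B+z)(L+z)) = 213×3.4×3.4/((3.4+3.5)(3.4+3.5)) = 51.718 kPa
Final effective stress: σ'_f = 28.755 + 51.718 = 80.473 kPa.
σ'_f = 80.473 > σ'_p = 50.7 kPa, so the stress path crosses the preconsolidation pressure — recompression up to σ'_p, then virgin compression beyond:
S_c = H/(1+e₀)·[C_r·log₁₀(σ'_p/σ'_0) + C_c·log₁₀(σ'_f/σ'_p)]
    = 4.4/2.18 × [0.038×log₁₀(50.7/28.755) + 0.42×log₁₀(80.473/50.7)]
    = 2.0183 × [0.0093592 + 0.08427] = 0.189 m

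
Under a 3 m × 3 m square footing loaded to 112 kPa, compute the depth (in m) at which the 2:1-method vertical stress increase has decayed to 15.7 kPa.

z ≈ 5.01 m

2:1 spreading — at depth z the loaded area has grown by z in each plan dimension:
qB²/(B+z)² = Δσ_z ⇒ z = B(√(q/Δσ_z) − 1) = 3×(√(112/15.7) − 1) = 5.013 m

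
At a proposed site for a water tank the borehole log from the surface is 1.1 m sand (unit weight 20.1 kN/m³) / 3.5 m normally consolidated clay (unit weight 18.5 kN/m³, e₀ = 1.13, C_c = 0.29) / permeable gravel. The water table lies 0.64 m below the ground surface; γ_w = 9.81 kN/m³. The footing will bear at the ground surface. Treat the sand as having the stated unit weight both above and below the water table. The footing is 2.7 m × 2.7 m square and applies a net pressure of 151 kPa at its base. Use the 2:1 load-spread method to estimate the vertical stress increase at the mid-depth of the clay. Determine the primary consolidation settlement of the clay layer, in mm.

Mid-depth of clay below the ground surface: z = 1.1 + 3.5/2 = 2.85 m.
Total vertical stress at mid-clay: σ_v = 20.1×1.1 + 18.5×1.75 = 54.485 kPa.
Pore pressure: u = 9.81×(2.85 − 0.64) = 21.68 kPa.
Initial effective stress: σ'_0 = σ_v − u = 54.485 − 21.68 = 32.805 kPa.
Stress increase at mid-clay by the 2:1 spreading method:
Δσ = qBL/((B+z)(L+z)) = 151×2.7×2.7/((2.7+2.85)(2.7+2.85)) = 35.737 kPa
Final effective stress: σ'_f = σ'_0 + Δσ = 32.805 + 35.737 = 68.542 kPa.
Normally consolidated clay, so the full stress increment lies on the virgin compression line:
S_c = C_c·H/(1+e₀)·log₁₀(σ'_f/σ'_0) = 0.29×3.5/(1+1.13)×log₁₀(68.542/32.805)
    = 0.47653 × 0.32002 = 0.1525 m

S_c ≈ 152 mm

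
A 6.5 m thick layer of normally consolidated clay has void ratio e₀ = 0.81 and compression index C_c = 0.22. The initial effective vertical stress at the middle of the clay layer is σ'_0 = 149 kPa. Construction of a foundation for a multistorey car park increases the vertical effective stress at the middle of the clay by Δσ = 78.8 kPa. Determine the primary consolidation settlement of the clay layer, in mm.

Final effective stress: σ'_f = σ'_0 + Δσ = 149 + 78.8 = 227.8 kPa.
Normally consolidated clay, so the full stress increment lies on the virgin compression line:
S_c = C_c·H/(1+e₀)·log₁₀(σ'_f/σ'_0) = 0.22×6.5/(1+0.81)×log₁₀(227.8/149)
    = 0.79006 × 0.18437 = 0.1457 m

S_c ≈ 146 mm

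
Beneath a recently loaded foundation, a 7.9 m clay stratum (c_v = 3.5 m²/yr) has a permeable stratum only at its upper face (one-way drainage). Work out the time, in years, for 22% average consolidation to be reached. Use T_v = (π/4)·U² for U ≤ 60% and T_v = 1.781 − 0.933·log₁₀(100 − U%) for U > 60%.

Drainage path length: H_d = H = 7.9 m (single drainage).
U ≤ 60%: T_v = (π/4)·U² = (π/4)×0.22² = 0.038013.
t = T_v·H_d²/c_v = 0.038013×7.9²/3.5 = 0.6778 years.

t ≈ 0.678 years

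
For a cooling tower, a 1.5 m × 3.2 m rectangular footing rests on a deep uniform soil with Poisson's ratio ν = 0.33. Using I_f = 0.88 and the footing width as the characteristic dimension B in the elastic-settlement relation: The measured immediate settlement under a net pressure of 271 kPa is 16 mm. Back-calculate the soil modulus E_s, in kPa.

E_s ≈ 19900 kPa

S_e = q·B·(1−ν²)/E_s · I_f  ⇒  E_s = q·B·(1−ν²)·I_f / S_e.
E_s = 271 × 1.5 × 0.8911 × 0.88 / 0.016 = 19920 kPa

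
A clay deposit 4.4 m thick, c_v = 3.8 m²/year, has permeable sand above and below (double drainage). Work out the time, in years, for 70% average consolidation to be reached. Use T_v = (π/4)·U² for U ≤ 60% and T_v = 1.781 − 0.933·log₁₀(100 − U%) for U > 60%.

Drainage path length: H_d = H/2 = 2.2 m (double drainage).
U > 60%: T_v = 1.781 − 0.933·log₁₀(100 − 70) = 0.40285.
t = T_v·H_d²/c_v = 0.40285×2.2²/3.8 = 0.5131 years.

t ≈ 0.513 years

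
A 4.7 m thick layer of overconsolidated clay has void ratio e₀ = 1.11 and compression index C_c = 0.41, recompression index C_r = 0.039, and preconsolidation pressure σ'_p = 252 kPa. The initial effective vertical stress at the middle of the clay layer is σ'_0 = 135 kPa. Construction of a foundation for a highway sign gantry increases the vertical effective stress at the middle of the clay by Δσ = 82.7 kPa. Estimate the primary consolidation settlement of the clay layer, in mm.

Final effective stress: σ'_f = 135 + 82.7 = 217.7 kPa.
σ'_f = 217.7 ≤ σ'_p = 252 kPa, so the clay remains overconsolidated and only the recompression index applies:
S_c = C_r·H/(1+e₀)·log₁₀(σ'_f/σ'_0) = 0.039×4.7/2.11×log₁₀(217.7/135)
    = 0.086873 × 0.20752 = 0.01803 m

S_c ≈ 18 mm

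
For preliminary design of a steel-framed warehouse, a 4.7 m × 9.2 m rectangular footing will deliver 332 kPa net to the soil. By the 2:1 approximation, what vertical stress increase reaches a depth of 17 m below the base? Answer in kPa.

Δσ_z ≈ 25.2 kPa

By the 2:1 method the load spreads at 1 horizontal : 2 vertical, so at depth z the loaded area has grown by z in each plan dimension:
Δσ = qBL/((B+z)(L+z)) = 332×4.7×9.2/((4.7+17)(9.2+17)) = 25.25 kPa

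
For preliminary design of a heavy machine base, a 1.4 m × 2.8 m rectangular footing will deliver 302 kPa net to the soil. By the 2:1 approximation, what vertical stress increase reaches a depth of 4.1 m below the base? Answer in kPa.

Δσ_z ≈ 31.2 kPa

By the 2:1 method the load spreads at 1 horizontal : 2 vertical, so at depth z the loaded area has grown by z in each plan dimension:
Δσ = qBL/((B+z)(L+z)) = 302×1.4×2.8/((1.4+4.1)(2.8+4.1)) = 31.195 kPa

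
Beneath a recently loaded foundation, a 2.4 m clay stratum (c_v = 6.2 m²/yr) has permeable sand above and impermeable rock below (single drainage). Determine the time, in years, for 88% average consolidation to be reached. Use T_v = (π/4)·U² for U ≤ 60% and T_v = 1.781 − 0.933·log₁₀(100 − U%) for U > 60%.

Drainage path length: H_d = H = 2.4 m (single drainage).
U > 60%: T_v = 1.781 − 0.933·log₁₀(100 − 88) = 0.77412.
t = T_v·H_d²/c_v = 0.77412×2.4²/6.2 = 0.7192 years.

t ≈ 0.719 years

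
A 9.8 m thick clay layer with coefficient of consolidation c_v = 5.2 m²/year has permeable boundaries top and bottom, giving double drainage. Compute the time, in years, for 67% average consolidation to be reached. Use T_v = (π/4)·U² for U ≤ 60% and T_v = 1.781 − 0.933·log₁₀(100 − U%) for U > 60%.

Drainage path length: H_d = H/2 = 4.9 m (double drainage).
U > 60%: T_v = 1.781 − 0.933·log₁₀(100 − 67) = 0.36423.
t = T_v·H_d²/c_v = 0.36423×4.9²/5.2 = 1.682 years.

t ≈ 1.68 years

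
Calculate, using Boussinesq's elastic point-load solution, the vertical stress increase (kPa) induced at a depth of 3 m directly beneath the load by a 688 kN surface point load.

Boussinesq vertical stress below a point load on an elastic half-space:
Δσ_z = 3P/(2πz²) · [1 + (r/z)²]^(−5/2)
r/z = 0/3 = 0; [1+(r/z)²]^(−5/2) = 1.
Δσ_z = 3×688/(2π×3²) × 1 = 36.5 × 1 = 36.5 kPa

Δσ_z ≈ 36.5 kPa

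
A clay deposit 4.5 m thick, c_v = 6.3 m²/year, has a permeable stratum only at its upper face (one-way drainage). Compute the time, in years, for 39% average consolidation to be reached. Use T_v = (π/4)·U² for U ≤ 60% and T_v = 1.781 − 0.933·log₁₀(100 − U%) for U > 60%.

t ≈ 0.384 years

Drainage path length: H_d = H = 4.5 m (single drainage).
U ≤ 60%: T_v = (π/4)·U² = (π/4)×0.39² = 0.11946.
t = T_v·H_d²/c_v = 0.11946×4.5²/6.3 = 0.384 years.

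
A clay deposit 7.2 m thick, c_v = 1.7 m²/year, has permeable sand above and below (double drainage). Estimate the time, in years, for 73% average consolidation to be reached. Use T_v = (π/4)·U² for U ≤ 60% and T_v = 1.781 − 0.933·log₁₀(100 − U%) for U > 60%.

t ≈ 3.4 years

Drainage path length: H_d = H/2 = 3.6 m (double drainage).
U > 60%: T_v = 1.781 − 0.933·log₁₀(100 − 73) = 0.44554.
t = T_v·H_d²/c_v = 0.44554×3.6²/1.7 = 3.397 years.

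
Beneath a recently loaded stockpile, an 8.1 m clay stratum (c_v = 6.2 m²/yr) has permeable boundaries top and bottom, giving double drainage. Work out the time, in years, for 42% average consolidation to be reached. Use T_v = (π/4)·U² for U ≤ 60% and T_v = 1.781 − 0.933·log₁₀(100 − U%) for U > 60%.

t ≈ 0.367 years

Drainage path length: H_d = H/2 = 4.05 m (double drainage).
U ≤ 60%: T_v = (π/4)·U² = (π/4)×0.42² = 0.13854.
t = T_v·H_d²/c_v = 0.13854×4.05²/6.2 = 0.3665 years.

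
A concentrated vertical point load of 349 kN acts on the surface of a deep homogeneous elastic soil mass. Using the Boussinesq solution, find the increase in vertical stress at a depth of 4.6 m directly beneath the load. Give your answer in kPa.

Δσ_z ≈ 7.88 kPa

Boussinesq vertical stress below a point load on an elastic half-space:
Δσ_z = 3P/(2πz²) · [1 + (r/z)²]^(−5/2)
r/z = 0/4.6 = 0; [1+(r/z)²]^(−5/2) = 1.
Δσ_z = 3×349/(2π×4.6²) × 1 = 7.875 × 1 = 7.875 kPa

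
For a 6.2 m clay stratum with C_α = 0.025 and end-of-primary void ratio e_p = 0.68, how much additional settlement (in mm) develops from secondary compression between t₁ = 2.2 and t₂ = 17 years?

Secondary compression: S_s = C_α·H/(1+e_p)·log₁₀(t₂/t₁)
S_s = 0.025×6.2/(1+0.68)×log₁₀(17/2.2)
    = 0.09226 × 0.888 = 0.08193 m

S_s ≈ 81.9 mm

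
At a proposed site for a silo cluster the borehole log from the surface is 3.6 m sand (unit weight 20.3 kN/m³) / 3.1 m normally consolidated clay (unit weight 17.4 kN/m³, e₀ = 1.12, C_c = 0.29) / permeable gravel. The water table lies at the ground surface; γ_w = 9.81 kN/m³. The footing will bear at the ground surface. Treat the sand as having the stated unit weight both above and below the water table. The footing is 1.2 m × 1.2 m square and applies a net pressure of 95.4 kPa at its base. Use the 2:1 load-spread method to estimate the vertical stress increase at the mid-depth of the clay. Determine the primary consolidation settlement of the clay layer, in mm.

S_c ≈ 12.3 mm

Mid-depth of clay below the ground surface: z = 3.6 + 3.1/2 = 5.15 m.
Total vertical stress at mid-clay: σ_v = 20.3×3.6 + 17.4×1.55 = 100.05 kPa.
Pore pressure: u = 9.81×(5.15 − 0) = 50.522 kPa.
Initial effective stress: σ'_0 = σ_v − u = 100.05 − 50.522 = 49.528 kPa.
Stress increase at mid-clay by the 2:1 spreading method:
Δσ = qBL/((B+z)(L+z)) = 95.4×1.2×1.2/((1.2+5.15)(1.2+5.15)) = 3.4069 kPa
Final effective stress: σ'_f = σ'_0 + Δσ = 49.528 + 3.4069 = 52.935 kPa.
Normally consolidated clay, so the full stress increment lies on the virgin compression line:
S_c = C_c·H/(1+e₀)·log₁₀(σ'_f/σ'_0) = 0.29×3.1/(1+1.12)×log₁₀(52.935/49.528)
    = 0.42406 × 0.028892 = 0.01225 m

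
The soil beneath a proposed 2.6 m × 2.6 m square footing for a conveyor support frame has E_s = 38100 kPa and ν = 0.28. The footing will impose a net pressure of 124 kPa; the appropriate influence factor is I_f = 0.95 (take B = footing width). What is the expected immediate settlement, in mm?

Immediate (elastic) settlement: S_e = q·B·(1−ν²)/E_s · I_f.
S_e = 124 × 2.6 × (1 − 0.28²) / 38100 × 0.95
    = 124 × 2.6 × 0.9216 / 38100 × 0.95
    = 0.007409 m = 7.409 mm

S_e ≈ 7.41 mm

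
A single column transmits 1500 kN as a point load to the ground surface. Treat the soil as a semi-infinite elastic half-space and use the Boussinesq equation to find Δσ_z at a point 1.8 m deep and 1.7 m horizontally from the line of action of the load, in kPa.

Δσ_z ≈ 44.9 kPa

Boussinesq vertical stress below a point load on an elastic half-space:
Δσ_z = 3P/(2πz²) · [1 + (r/z)²]^(−5/2)
r/z = 1.7/1.8 = 0.94444; [1+(r/z)²]^(−5/2) = 0.2031.
Δσ_z = 3×1500/(2π×1.8²) × 0.2031 = 221.05 × 0.2031 = 44.9 kPa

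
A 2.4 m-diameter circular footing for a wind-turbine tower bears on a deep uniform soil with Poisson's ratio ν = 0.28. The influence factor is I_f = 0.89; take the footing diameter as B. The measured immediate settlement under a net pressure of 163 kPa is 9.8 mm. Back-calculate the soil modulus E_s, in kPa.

E_s ≈ 32700 kPa

S_e = q·B·(1−ν²)/E_s · I_f  ⇒  E_s = q·B·(1−ν²)·I_f / S_e.
E_s = 163 × 2.4 × 0.9216 × 0.89 / 0.0098 = 32740 kPa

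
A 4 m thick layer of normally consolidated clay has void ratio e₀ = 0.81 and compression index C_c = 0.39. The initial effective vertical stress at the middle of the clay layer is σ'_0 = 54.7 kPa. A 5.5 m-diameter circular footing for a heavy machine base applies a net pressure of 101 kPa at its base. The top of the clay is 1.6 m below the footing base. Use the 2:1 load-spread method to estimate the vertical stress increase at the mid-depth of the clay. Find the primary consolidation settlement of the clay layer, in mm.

Mid-depth of clay below the footing base: z = 1.6 + 4/2 = 3.6 m.
Stress increase at mid-clay by the 2:1 spreading method:
Δσ ≈ qD²/(D+z)² = 101×5.5²/(5.5+3.6)² = 36.895 kPa
Final effective stress: σ'_f = σ'_0 + Δσ = 54.7 + 36.895 = 91.595 kPa.
Normally consolidated clay, so the full stress increment lies on the virgin compression line:
S_c = C_c·H/(1+e₀)·log₁₀(σ'_f/σ'_0) = 0.39×4/(1+0.81)×log₁₀(91.595/54.7)
    = 0.86188 × 0.22388 = 0.193 m

S_c ≈ 193 mm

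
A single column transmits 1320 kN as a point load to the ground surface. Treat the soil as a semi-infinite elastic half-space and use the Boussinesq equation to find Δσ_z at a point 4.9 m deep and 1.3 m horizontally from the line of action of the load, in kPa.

Δσ_z ≈ 22.1 kPa

Boussinesq vertical stress below a point load on an elastic half-space:
Δσ_z = 3P/(2πz²) · [1 + (r/z)²]^(−5/2)
r/z = 1.3/4.9 = 0.26531; [1+(r/z)²]^(−5/2) = 0.84362.
Δσ_z = 3×1320/(2π×4.9²) × 0.84362 = 26.25 × 0.84362 = 22.15 kPa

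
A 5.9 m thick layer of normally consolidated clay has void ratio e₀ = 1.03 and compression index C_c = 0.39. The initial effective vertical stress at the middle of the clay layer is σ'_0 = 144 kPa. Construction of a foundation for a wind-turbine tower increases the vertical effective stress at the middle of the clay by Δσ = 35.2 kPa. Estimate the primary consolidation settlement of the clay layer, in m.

Final effective stress: σ'_f = σ'_0 + Δσ = 144 + 35.2 = 179.2 kPa.
Normally consolidated clay, so the full stress increment lies on the virgin compression line:
S_c = C_c·H/(1+e₀)·log₁₀(σ'_f/σ'_0) = 0.39×5.9/(1+1.03)×log₁₀(179.2/144)
    = 1.1335 × 0.094976 = 0.1077 m

S_c ≈ 0.108 m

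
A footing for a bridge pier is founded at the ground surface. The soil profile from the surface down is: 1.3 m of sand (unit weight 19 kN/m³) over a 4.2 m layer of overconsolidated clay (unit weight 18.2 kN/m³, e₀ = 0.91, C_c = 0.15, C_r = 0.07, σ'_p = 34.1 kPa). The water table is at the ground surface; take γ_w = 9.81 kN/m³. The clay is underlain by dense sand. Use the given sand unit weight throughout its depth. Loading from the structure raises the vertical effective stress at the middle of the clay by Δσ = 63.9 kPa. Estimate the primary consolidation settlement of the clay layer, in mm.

S_c ≈ 154 mm

Mid-depth of clay below the ground surface: z = 1.3 + 4.2/2 = 3.4 m.
Total vertical stress at mid-clay: σ_v = 19×1.3 + 18.2×2.1 = 62.92 kPa.
Pore pressure: u = 9.81×(3.4 − 0) = 33.354 kPa.
Initial effective stress: σ'_0 = σ_v − u = 62.92 − 33.354 = 29.566 kPa.
Final effective stress: σ'_f = 29.566 + 63.9 = 93.466 kPa.
σ'_f = 93.466 > σ'_p = 34.1 kPa, so the stress path crosses the preconsolidation pressure — recompression up to σ'_p, then virgin compression beyond:
S_c = H/(1+e₀)·[C_r·log₁₀(σ'_p/σ'_0) + C_c·log₁₀(σ'_f/σ'_p)]
    = 4.2/1.91 × [0.07×log₁₀(34.1/29.566) + 0.15×log₁₀(93.466/34.1)]
    = 2.199 × [0.0043373 + 0.065685] = 0.154 m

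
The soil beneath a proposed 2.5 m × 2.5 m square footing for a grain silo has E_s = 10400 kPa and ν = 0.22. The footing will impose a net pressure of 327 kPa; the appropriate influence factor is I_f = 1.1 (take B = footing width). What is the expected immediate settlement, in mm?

Immediate (elastic) settlement: S_e = q·B·(1−ν²)/E_s · I_f.
S_e = 327 × 2.5 × (1 − 0.22²) / 10400 × 1.1
    = 327 × 2.5 × 0.9516 / 10400 × 1.1
    = 0.08228 m = 82.28 mm

S_e ≈ 82.3 mm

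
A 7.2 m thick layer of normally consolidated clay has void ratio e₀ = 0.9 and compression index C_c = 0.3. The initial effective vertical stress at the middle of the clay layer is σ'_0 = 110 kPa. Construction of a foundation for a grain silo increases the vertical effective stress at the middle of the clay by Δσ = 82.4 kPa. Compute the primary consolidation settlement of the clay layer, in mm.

S_c ≈ 276 mm

Final effective stress: σ'_f = σ'_0 + Δσ = 110 + 82.4 = 192.4 kPa.
Normally consolidated clay, so the full stress increment lies on the virgin compression line:
S_c = C_c·H/(1+e₀)·log₁₀(σ'_f/σ'_0) = 0.3×7.2/(1+0.9)×log₁₀(192.4/110)
    = 1.1368 × 0.24281 = 0.276 m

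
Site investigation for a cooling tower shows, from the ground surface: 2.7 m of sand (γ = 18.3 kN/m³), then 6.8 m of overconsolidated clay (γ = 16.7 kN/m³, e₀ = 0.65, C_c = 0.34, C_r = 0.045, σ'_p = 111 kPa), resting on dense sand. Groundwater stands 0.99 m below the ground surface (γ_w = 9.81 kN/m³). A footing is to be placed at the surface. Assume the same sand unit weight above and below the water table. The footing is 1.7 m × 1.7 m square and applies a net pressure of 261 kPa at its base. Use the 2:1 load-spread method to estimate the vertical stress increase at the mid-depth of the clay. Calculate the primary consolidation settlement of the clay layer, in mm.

S_c ≈ 16.1 mm

Mid-depth of clay below the ground surface: z = 2.7 + 6.8/2 = 6.1 m.
Total vertical stress at mid-clay: σ_v = 18.3×2.7 + 16.7×3.4 = 106.19 kPa.
Pore pressure: u = 9.81×(6.1 − 0.99) = 50.129 kPa.
Initial effective stress: σ'_0 = σ_v − u = 106.19 − 50.129 = 56.061 kPa.
Stress increase at mid-clay by the 2:1 spreading method:
Δσ = qBL/((B+z)(L+z)) = 261×1.7×1.7/((1.7+6.1)(1.7+6.1)) = 12.398 kPa
Final effective stress: σ'_f = 56.061 + 12.398 = 68.459 kPa.
σ'_f = 68.459 ≤ σ'_p = 111 kPa, so the clay remains overconsolidated and only the recompression index applies:
S_c = C_r·H/(1+e₀)·log₁₀(σ'_f/σ'_0) = 0.045×6.8/1.65×log₁₀(68.459/56.061)
    = 0.18545 × 0.08677 = 0.01609 m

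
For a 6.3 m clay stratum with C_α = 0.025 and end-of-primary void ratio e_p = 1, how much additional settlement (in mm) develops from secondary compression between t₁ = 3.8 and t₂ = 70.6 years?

Secondary compression: S_s = C_α·H/(1+e_p)·log₁₀(t₂/t₁)
S_s = 0.025×6.3/(1+1)×log₁₀(70.6/3.8)
    = 0.07875 × 1.269 = 0.09994 m

S_s ≈ 99.9 mm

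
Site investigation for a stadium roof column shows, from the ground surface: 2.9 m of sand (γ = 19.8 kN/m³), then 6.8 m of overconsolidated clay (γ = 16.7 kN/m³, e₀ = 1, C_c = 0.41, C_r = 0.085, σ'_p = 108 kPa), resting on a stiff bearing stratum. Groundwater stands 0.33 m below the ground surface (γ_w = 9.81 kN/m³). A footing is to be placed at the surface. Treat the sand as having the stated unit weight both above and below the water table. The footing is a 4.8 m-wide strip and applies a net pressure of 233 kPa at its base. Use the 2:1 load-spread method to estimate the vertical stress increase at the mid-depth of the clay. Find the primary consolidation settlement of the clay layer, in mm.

Mid-depth of clay below the ground surface: z = 2.9 + 6.8/2 = 6.3 m.
Total vertical stress at mid-clay: σ_v = 19.8×2.9 + 16.7×3.4 = 114.2 kPa.
Pore pressure: u = 9.81×(6.3 − 0.33) = 58.566 kPa.
Initial effective stress: σ'_0 = σ_v − u = 114.2 − 58.566 = 55.634 kPa.
Stress increase at mid-clay by the 2:1 spreading method:
Δσ = qB/(B+z) = 233×4.8/(4.8+6.3) = 100.76 kPa
Final effective stress: σ'_f = 55.634 + 100.76 = 156.39 kPa.
σ'_f = 156.39 > σ'_p = 108 kPa, so the stress path crosses the preconsolidation pressure — recompression up to σ'_p, then virgin compression beyond:
S_c = H/(1+e₀)·[C_r·log₁₀(σ'_p/σ'_0) + C_c·log₁₀(σ'_f/σ'_p)]
    = 6.8/2 × [0.085×log₁₀(108/55.634) + 0.41×log₁₀(156.39/108)]
    = 3.4 × [0.024487 + 0.065922] = 0.3074 m

S_c ≈ 307 mm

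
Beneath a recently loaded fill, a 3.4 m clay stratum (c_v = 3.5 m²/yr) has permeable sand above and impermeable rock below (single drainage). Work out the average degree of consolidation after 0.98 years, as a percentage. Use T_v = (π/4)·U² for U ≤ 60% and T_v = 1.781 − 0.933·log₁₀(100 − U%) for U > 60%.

U ≈ 61 %

Drainage path length: H_d = H = 3.4 m (single drainage).
T_v = c_v·t/H_d² = 3.5×0.98/3.4² = 0.29671.
T_v = 0.29671 corresponds to the U > 60% branch:
U = 1 − 10^((1.781 − T_v)/0.933)/100 = 0.6102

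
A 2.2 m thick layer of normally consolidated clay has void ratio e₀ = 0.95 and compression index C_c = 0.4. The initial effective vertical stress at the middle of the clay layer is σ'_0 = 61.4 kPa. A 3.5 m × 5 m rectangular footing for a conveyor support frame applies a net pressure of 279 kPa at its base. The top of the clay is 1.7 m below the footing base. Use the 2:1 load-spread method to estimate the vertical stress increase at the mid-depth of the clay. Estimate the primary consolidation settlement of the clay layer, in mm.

Mid-depth of clay below the footing base: z = 1.7 + 2.2/2 = 2.8 m.
Stress increase at mid-clay by the 2:1 spreading method:
Δσ = qBL/((B+z)(L+z)) = 279×3.5×5/((3.5+2.8)(5+2.8)) = 99.359 kPa
Final effective stress: σ'_f = σ'_0 + Δσ = 61.4 + 99.359 = 160.76 kPa.
Normally consolidated clay, so the full stress increment lies on the virgin compression line:
S_c = C_c·H/(1+e₀)·log₁₀(σ'_f/σ'_0) = 0.4×2.2/(1+0.95)×log₁₀(160.76/61.4)
    = 0.45128 × 0.41801 = 0.1886 m

S_c ≈ 189 mm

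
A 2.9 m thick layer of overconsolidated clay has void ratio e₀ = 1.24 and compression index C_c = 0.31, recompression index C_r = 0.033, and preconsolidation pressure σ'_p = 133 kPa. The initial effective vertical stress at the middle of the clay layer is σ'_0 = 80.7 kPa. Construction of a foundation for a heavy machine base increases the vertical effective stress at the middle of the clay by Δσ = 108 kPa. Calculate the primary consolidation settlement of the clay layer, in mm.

S_c ≈ 70.2 mm

Final effective stress: σ'_f = 80.7 + 108 = 188.7 kPa.
σ'_f = 188.7 > σ'_p = 133 kPa, so the stress path crosses the preconsolidation pressure — recompression up to σ'_p, then virgin compression beyond:
S_c = H/(1+e₀)·[C_r·log₁₀(σ'_p/σ'_0) + C_c·log₁₀(σ'_f/σ'_p)]
    = 2.9/2.24 × [0.033×log₁₀(133/80.7) + 0.31×log₁₀(188.7/133)]
    = 1.2946 × [0.0071603 + 0.047095] = 0.07024 m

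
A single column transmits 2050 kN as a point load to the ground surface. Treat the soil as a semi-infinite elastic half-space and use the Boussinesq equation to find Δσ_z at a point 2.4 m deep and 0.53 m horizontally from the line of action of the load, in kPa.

Δσ_z ≈ 151 kPa

Boussinesq vertical stress below a point load on an elastic half-space:
Δσ_z = 3P/(2πz²) · [1 + (r/z)²]^(−5/2)
r/z = 0.53/2.4 = 0.22083; [1+(r/z)²]^(−5/2) = 0.88777.
Δσ_z = 3×2050/(2π×2.4²) × 0.88777 = 169.93 × 0.88777 = 150.9 kPa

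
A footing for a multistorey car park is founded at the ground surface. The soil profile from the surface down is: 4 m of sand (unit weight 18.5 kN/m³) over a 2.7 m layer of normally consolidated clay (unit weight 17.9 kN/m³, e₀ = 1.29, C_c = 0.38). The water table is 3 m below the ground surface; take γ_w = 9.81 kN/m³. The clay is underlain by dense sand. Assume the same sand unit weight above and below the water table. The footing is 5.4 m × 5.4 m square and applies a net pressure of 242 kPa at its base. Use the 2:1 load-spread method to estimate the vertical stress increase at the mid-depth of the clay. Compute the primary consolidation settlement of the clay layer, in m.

Mid-depth of clay below the ground surface: z = 4 + 2.7/2 = 5.35 m.
Total vertical stress at mid-clay: σ_v = 18.5×4 + 17.9×1.35 = 98.165 kPa.
Pore pressure: u = 9.81×(5.35 − 3) = 23.054 kPa.
Initial effective stress: σ'_0 = σ_v − u = 98.165 − 23.054 = 75.111 kPa.
Stress increase at mid-clay by the 2:1 spreading method:
Δσ = qBL/((B+z)(L+z)) = 242×5.4×5.4/((5.4+5.35)(5.4+5.35)) = 61.064 kPa
Final effective stress: σ'_f = σ'_0 + Δσ = 75.111 + 61.064 = 136.18 kPa.
Normally consolidated clay, so the full stress increment lies on the virgin compression line:
S_c = C_c·H/(1+e₀)·log₁₀(σ'_f/σ'_0) = 0.38×2.7/(1+1.29)×log₁₀(136.18/75.111)
    = 0.44803 × 0.25841 = 0.1158 m

S_c ≈ 0.116 m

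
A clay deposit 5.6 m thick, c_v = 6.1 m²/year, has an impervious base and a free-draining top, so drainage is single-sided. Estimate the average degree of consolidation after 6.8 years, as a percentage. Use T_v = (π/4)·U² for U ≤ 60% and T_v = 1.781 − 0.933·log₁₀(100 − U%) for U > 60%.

U ≈ 96.9 %

Drainage path length: H_d = H = 5.6 m (single drainage).
T_v = c_v·t/H_d² = 6.1×6.8/5.6² = 1.3227.
T_v = 1.3227 corresponds to the U > 60% branch:
U = 1 − 10^((1.781 − T_v)/0.933)/100 = 0.969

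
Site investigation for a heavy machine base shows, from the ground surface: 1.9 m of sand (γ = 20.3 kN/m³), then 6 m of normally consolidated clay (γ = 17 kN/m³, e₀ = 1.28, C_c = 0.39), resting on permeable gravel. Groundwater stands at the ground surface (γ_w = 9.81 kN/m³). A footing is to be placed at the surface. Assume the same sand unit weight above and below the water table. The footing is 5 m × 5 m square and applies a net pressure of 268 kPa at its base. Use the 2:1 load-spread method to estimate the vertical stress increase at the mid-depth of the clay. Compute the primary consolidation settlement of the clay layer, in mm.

S_c ≈ 434 mm

Mid-depth of clay below the ground surface: z = 1.9 + 6/2 = 4.9 m.
Total vertical stress at mid-clay: σ_v = 20.3×1.9 + 17×3 = 89.57 kPa.
Pore pressure: u = 9.81×(4.9 − 0) = 48.069 kPa.
Initial effective stress: σ'_0 = σ_v − u = 89.57 − 48.069 = 41.501 kPa.
Stress increase at mid-clay by the 2:1 spreading method:
Δσ = qBL/((B+z)(L+z)) = 268×5×5/((5+4.9)(5+4.9)) = 68.36 kPa
Final effective stress: σ'_f = σ'_0 + Δσ = 41.501 + 68.36 = 109.86 kPa.
Normally consolidated clay, so the full stress increment lies on the virgin compression line:
S_c = C_c·H/(1+e₀)·log₁₀(σ'_f/σ'_0) = 0.39×6/(1+1.28)×log₁₀(109.86/41.501)
    = 1.0263 × 0.42278 = 0.4339 m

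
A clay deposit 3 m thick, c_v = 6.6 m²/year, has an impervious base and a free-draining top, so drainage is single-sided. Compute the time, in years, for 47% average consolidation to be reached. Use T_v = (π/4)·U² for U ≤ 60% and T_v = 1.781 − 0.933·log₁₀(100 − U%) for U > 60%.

t ≈ 0.237 years

Drainage path length: H_d = H = 3 m (single drainage).
U ≤ 60%: T_v = (π/4)·U² = (π/4)×0.47² = 0.17349.
t = T_v·H_d²/c_v = 0.17349×3²/6.6 = 0.2366 years.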